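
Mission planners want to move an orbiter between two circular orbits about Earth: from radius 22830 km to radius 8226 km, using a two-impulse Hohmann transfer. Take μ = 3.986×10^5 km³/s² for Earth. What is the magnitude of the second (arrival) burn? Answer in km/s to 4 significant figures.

Δv₂ = 1.479 km/s

Semi-major axis of the transfer orbit: a_t = (22830 + 8226)/2 = 15528 km.
Circular speed at r = 8226 km: v_c = √(μ/r) = 6.96104 km/s.
Transfer-orbit speed at the same r (vis-viva, a = a_t): v_t = √[μ(2/r − 1/a_t)] = 8.44053 km/s.
Δv₂ = |v_t − v_c| = |8.44053 − 6.96104| = 1.479 km/s.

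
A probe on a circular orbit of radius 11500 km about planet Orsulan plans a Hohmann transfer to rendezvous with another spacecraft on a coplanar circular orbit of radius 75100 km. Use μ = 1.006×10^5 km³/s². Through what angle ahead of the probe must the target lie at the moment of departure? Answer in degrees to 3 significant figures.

φ = 101°

Semi-major axis of the transfer orbit: a_t = (11500 + 75100)/2 = 43300 km.
The half-period of the transfer ellipse is t = π√(a_t³/μ) = 89245 s.
The target's mean motion on its circular orbit is ω₂ = √(μ/r₂³) = 1.5411×10^-5 rad/s.
Angle swept by the target during transfer: ω₂·t = 1.3754 rad = 78.80°.
The probe traverses 180° on the transfer ellipse, so the target must lead by 180° − 78.80° = 101°.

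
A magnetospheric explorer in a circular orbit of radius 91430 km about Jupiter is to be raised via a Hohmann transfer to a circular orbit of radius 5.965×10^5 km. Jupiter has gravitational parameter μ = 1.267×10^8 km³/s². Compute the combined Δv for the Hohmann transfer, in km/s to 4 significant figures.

Transfer-ellipse semi-major axis a_t = (r₁ + r₂)/2 = (91430 + 5.965×10^5)/2 = 3.43965×10^5 km.
Circular speed at r₁: v₁ = √(μ/r₁) = √(1.267×10^8/91430) = 37.226 km/s.
On the transfer ellipse at r₁, vis-viva equation gives v_p = √[μ(2/r₁ − 1/a_t)] = 49.022 km/s.
First burn Δv₁ = |v_p − v₁| = 11.80 km/s.
At r₂, v₂ = √(μ/r₂) = 14.574 km/s.
Transfer-orbit speed at r₂: v_a = √[μ(2/r₂ − 1/a_t)] = 7.5140 km/s.
Second burn Δv₂ = |v₂ − v_a| = 7.060 km/s.
Total Δv = Δv₁ + Δv₂ = 18.86 km/s.

Δv = 18.86 km/s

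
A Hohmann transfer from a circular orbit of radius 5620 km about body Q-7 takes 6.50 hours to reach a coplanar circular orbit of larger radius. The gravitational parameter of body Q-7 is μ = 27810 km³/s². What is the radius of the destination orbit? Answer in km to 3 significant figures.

Transfer time t = 6.50 hours = 23400 s, and t = π√(a_t³/μ).
So a_t = (μ t²/π²)^(1/3) = (27810 × (23400)² / π²)^(1/3) = 11555 km.
Since a_t = (r₁ + r₂)/2, r₂ = 2a_t − r₁ = 2×11555 − 5620 = 17490 km.

r₂ = 17500 km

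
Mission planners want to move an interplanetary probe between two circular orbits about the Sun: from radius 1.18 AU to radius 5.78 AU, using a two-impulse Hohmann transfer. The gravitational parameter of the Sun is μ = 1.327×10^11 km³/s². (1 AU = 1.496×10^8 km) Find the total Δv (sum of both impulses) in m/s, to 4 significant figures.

In km: r₁ = 1.18 × 1.496×10^8 = 1.76528×10^8 km; r₂ = 5.78 × 1.496×10^8 = 8.64688×10^8 km.
Semi-major axis of the transfer orbit: a_t = (1.76528×10^8 + 8.64688×10^8)/2 = 5.20608×10^8 km.
At r₁ the circular-orbit speed is v₁ = √(μ/r₁) = 27.418 km/s.
On the transfer ellipse at r₁, vis-viva gives v_p = √[μ(2/r₁ − 1/a_t)] = 35.335 km/s.
First burn Δv₁ = |v_p − v₁| = 7.917 km/s.
Circular speed at r₂: v₂ = √(μ/r₂) = 12.388 km/s.
Transfer-orbit speed at r₂: v_a = √[μ(2/r₂ − 1/a_t)] = 7.2137 km/s.
Second burn Δv₂ = |v₂ − v_a| = 5.174 km/s.
Δv = Δv₁ + Δv₂ = 7.917 + 5.174 = 13.09 km/s.

Δv = 13090 m/s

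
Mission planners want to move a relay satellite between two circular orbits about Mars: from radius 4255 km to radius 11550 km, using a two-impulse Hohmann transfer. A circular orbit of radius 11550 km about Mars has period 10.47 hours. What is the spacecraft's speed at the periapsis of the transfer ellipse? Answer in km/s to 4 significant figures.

v = 3.835 km/s

From Kepler's third law T² = 4π²r³/μ at r = 11550 km, T = 10.47 hours = 10.47 × 3600 s = 37692 s: μ = 4π²r³/T² = 42816.1 km³/s².
The Hohmann ellipse has a_t = (r₁ + r₂)/2 = 7902.5 km.
At periapsis, r = 4255 km.
Applying v² = μ(2/r − 1/a_t): v = 3.835 km/s.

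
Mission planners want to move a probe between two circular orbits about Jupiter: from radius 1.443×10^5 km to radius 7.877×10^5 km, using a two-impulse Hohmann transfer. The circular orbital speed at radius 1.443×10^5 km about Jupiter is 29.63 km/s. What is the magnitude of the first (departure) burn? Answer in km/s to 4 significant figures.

From the circular-orbit relation v² = μ/r at r = 1.443×10^5 km: μ = v²r = (29.63)² × 1.443×10^5 = 1.26686×10^8 km³/s².
Semi-major axis of the transfer orbit: a_t = (1.443×10^5 + 7.877×10^5)/2 = 4.660×10^5 km.
On the circular orbit at r = 1.443×10^5 km, v_c = √(μ/r) = 29.630 km/s.
Transfer-orbit speed at the same r (vis-viva, a = a_t): v_t = √[μ(2/r − 1/a_t)] = 38.523 km/s.
Δv₁ = |v_t − v_c| = |38.523 − 29.630| = 8.893 km/s.

Δv₁ = 8.893 km/s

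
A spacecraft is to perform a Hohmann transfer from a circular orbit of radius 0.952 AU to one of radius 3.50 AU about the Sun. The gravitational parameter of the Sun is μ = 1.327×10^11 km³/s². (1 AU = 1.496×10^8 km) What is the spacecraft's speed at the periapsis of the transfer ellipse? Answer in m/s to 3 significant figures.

v = 38300 m/s

In km: r₁ = 0.952 × 1.496×10^8 = 1.424192×10^8 km; r₂ = 3.50 × 1.496×10^8 = 5.236×10^8 km.
The Hohmann ellipse has a_t = (r₁ + r₂)/2 = 3.330096×10^8 km.
At periapsis, r = 1.424192×10^8 km.
From the vis-viva equation, v = √[μ(2/r − 1/a_t)] = 38.28 km/s.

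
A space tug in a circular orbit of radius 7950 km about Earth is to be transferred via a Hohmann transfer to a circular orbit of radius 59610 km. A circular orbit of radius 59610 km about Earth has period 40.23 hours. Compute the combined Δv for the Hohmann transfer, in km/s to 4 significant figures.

From Kepler's third law T² = 4π²r³/μ at r = 59610 km, T = 40.23 hours = 40.23 × 3600 s = 1.44828×10^5 s: μ = 4π²r³/T² = 3.98669×10^5 km³/s².
Semi-major axis of the transfer orbit: a_t = (7950 + 59610)/2 = 33780 km.
At r₁ the circular-orbit speed is v₁ = √(μ/r₁) = 7.08145 km/s.
Transfer-orbit speed at r₁ (vis-viva equation): v_p = √[μ(2/r₁ − 1/a_t)] = 9.40702 km/s.
First burn Δv₁ = |v_p − v₁| = 2.3256 km/s.
Circular speed at r₂: v₂ = √(μ/r₂) = 2.5861 km/s.
Transfer-orbit speed at r₂: v_a = √[μ(2/r₂ − 1/a_t)] = 1.2546 km/s.
Second burn Δv₂ = |v₂ − v_a| = 1.3315 km/s.
Δv = Δv₁ + Δv₂ = 2.3256 + 1.3315 = 3.657 km/s.

Δv = 3.657 km/s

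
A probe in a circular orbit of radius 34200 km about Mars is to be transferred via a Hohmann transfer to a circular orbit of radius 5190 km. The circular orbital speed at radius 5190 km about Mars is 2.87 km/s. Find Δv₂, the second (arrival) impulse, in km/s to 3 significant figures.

From the circular-orbit relation v² = μ/r at r = 5190 km: μ = v²r = (2.87)² × 5190 = 42749.5 km³/s².
Semi-major axis of the transfer orbit: a_t = (34200 + 5190)/2 = 19695 km.
Circular speed at r = 5190 km: v_c = √(μ/r) = 2.870 km/s.
Transfer-orbit speed at the same r (vis-viva, a = a_t): v_t = √[μ(2/r − 1/a_t)] = 3.782 km/s.
Δv₂ = |v_t − v_c| = |3.782 − 2.870| = 0.9120 km/s.

Δv₂ = 0.912 km/s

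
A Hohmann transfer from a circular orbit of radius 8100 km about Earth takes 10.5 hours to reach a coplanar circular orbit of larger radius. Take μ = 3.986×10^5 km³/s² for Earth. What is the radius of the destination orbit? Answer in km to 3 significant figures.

Transfer time t = 10.5 hours = 37800 s, and t = π√(a_t³/μ).
So a_t = (μ t²/π²)^(1/3) = (3.986×10^5 × (37800)² / π²)^(1/3) = 38643 km.
Since a_t = (r₁ + r₂)/2, r₂ = 2a_t − r₁ = 2×38643 − 8100 = 69186 km.

r₂ = 69200 km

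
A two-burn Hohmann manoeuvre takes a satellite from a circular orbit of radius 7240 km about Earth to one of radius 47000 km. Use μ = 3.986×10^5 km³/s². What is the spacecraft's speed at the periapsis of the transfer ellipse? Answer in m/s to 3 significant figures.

The Hohmann ellipse has a_t = (r₁ + r₂)/2 = 27120 km.
At periapsis, r = 7240 km.
Applying v² = μ(2/r − 1/a_t): v = 9.768 km/s.

v = 9770 m/s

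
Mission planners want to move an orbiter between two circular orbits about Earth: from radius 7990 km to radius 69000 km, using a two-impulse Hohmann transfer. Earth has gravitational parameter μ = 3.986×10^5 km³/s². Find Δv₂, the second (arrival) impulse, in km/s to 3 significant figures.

Semi-major axis of the transfer orbit: a_t = (7990 + 69000)/2 = 38495 km.
Circular speed at r = 69000 km: v_c = √(μ/r) = 2.403 km/s.
Vis-viva on the transfer ellipse at r = 69000 km gives v_t = √[μ(2/r − 1/a_t)] = 1.095 km/s.
Δv₂ = |v_t − v_c| = |1.095 − 2.403| = 1.308 km/s.

Δv₂ = 1.31 km/s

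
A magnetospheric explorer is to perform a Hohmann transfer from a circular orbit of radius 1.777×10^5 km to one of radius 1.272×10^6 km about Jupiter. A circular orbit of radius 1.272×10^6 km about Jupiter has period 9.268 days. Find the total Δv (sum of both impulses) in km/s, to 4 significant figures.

From Kepler's third law T² = 4π²r³/μ at r = 1.272×10^6 km, T = 9.268 days = 9.268 × 86400 s = 8.007552×10^5 s: μ = 4π²r³/T² = 1.26713×10^8 km³/s².
Transfer-ellipse semi-major axis a_t = (r₁ + r₂)/2 = (1.777×10^5 + 1.272×10^6)/2 = 7.2485×10^5 km.
At r₁ the circular-orbit speed is v₁ = √(μ/r₁) = 26.703 km/s.
Transfer-orbit speed at r₁ (vis-viva): v_p = √[μ(2/r₁ − 1/a_t)] = 35.374 km/s.
First burn Δv₁ = |v_p − v₁| = 8.671 km/s.
At r₂, v₂ = √(μ/r₂) = 9.981 km/s.
Transfer-orbit speed at r₂: v_a = √[μ(2/r₂ − 1/a_t)] = 4.942 km/s.
Second burn Δv₂ = |v₂ − v_a| = 5.039 km/s.
Δv = Δv₁ + Δv₂ = 8.671 + 5.039 = 13.71 km/s.

Δv = 13.71 km/s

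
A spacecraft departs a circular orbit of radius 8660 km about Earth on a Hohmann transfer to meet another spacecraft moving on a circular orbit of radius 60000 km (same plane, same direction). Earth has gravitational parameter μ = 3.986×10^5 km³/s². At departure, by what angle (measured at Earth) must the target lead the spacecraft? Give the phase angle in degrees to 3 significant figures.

Semi-major axis of the transfer orbit: a_t = (8660 + 60000)/2 = 34330 km.
The half-period of the transfer ellipse is t = π√(a_t³/μ) = 31651.3 s.
Target angular speed ω₂ = √(μ/r₂³) = 4.29578×10^-5 rad/s.
Angle swept by the target during transfer: ω₂·t = 1.35967 rad = 77.90°.
The spacecraft traverses 180° on the transfer ellipse, so the target must lead by 180° − 77.90° = 102°.

φ = 102°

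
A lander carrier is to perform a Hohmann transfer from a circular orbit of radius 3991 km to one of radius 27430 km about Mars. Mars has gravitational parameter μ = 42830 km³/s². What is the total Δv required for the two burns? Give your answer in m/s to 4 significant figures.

Transfer-ellipse semi-major axis a_t = (r₁ + r₂)/2 = (3991 + 27430)/2 = 15710.5 km.
At r₁ the circular-orbit speed is v₁ = √(μ/r₁) = 3.2759 km/s.
Transfer-orbit speed at r₁ (vis-viva): v_p = √[μ(2/r₁ − 1/a_t)] = 4.3286 km/s.
First burn Δv₁ = |v_p − v₁| = 1.0527 km/s.
Circular speed at r₂: v₂ = √(μ/r₂) = 1.249572 km/s.
Transfer-orbit speed at r₂: v_a = √[μ(2/r₂ − 1/a_t)] = 0.6298063 km/s.
Second burn Δv₂ = |v₂ − v_a| = 0.61977 km/s.
Δv = Δv₁ + Δv₂ = 1.0527 + 0.61977 = 1.672 km/s.

Δv = 1672 m/s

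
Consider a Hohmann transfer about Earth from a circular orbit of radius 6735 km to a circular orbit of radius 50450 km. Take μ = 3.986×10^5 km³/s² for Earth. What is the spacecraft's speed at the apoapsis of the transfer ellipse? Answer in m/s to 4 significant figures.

The Hohmann ellipse has a_t = (r₁ + r₂)/2 = 28592.5 km.
The apoapsis of the transfer ellipse is at r = 50450 km.
From the vis-viva equation, v = √[μ(2/r − 1/a_t)] = 1.364 km/s.

v = 1364 m/s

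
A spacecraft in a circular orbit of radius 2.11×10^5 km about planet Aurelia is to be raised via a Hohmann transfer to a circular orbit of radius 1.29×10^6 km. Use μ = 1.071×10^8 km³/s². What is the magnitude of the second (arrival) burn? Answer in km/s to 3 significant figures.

Δv₂ = 4.28 km/s

Semi-major axis of the transfer orbit: a_t = (2.110×10^5 + 1.290×10^6)/2 = 7.505×10^5 km.
On the circular orbit at r = 1.290×10^6 km, v_c = √(μ/r) = 9.1117 km/s.
Vis-viva on the transfer ellipse at r = 1.290×10^6 km gives v_t = √[μ(2/r − 1/a_t)] = 4.8313 km/s.
Δv₂ = |v_t − v_c| = |4.8313 − 9.1117| = 4.280 km/s.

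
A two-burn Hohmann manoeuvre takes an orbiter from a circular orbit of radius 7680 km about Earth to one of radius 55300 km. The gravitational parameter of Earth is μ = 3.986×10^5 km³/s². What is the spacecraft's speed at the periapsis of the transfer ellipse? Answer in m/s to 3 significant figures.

v = 9550 m/s

Semi-major axis of the transfer orbit: a_t = (7680 + 55300)/2 = 31490 km.
The periapsis of the transfer ellipse is at r = 7680 km.
From the vis-viva equation, v = √[μ(2/r − 1/a_t)] = 9.547 km/s.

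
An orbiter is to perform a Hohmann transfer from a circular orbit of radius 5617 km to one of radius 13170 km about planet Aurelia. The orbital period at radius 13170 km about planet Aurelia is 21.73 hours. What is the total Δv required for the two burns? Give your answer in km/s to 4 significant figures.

From Kepler's third law T² = 4π²r³/μ at r = 13170 km, T = 21.73 hours = 21.73 × 3600 s = 78228 s: μ = 4π²r³/T² = 14736.4 km³/s².
The Hohmann ellipse has a_t = (r₁ + r₂)/2 = 9393.5 km.
At r₁ the circular-orbit speed is v₁ = √(μ/r₁) = 1.6197 km/s.
On the transfer ellipse at r₁, v² = μ(2/r − 1/a) gives v_p = √[μ(2/r₁ − 1/a_t)] = 1.9179 km/s.
First burn Δv₁ = |v_p − v₁| = 0.2982 km/s.
Circular speed at r₂: v₂ = √(μ/r₂) = 1.0578 km/s.
Transfer-orbit speed at r₂: v_a = √[μ(2/r₂ − 1/a_t)] = 0.81798 km/s.
Second burn Δv₂ = |v₂ − v_a| = 0.2398 km/s.
Δv = Δv₁ + Δv₂ = 0.2982 + 0.2398 = 0.5380 km/s.

Δv = 0.5380 km/s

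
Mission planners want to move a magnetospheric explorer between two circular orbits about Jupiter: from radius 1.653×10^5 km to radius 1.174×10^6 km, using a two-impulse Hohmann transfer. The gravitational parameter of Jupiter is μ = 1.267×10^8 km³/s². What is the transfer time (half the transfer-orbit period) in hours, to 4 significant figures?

The Hohmann ellipse has a_t = (r₁ + r₂)/2 = 6.6965×10^5 km.
Transfer time t = π√(a_t³/μ) = π√((6.6965×10^5)³ / 1.267×10^8) = 1.5294×10^5 s.
Converting: 1.5294×10^5 s ÷ 3600 s/hour = 42.48 hours.

t = 42.48 hours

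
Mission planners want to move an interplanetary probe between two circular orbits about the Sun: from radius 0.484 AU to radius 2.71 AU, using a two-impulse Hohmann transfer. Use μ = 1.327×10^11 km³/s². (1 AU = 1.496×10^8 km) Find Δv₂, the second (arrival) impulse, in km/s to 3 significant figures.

Δv₂ = 8.13 km/s

In km: r₁ = 0.484 × 1.496×10^8 = 7.24064×10^7 km; r₂ = 2.71 × 1.496×10^8 = 4.05416×10^8 km.
The Hohmann ellipse has a_t = (r₁ + r₂)/2 = 2.389112×10^8 km.
On the circular orbit at r = 4.05416×10^8 km, v_c = √(μ/r) = 18.092 km/s.
Vis-viva on the transfer ellipse at r = 4.05416×10^8 km gives v_t = √[μ(2/r − 1/a_t)] = 9.9599 km/s.
Δv₂ = |v_t − v_c| = |9.9599 − 18.092| = 8.132 km/s.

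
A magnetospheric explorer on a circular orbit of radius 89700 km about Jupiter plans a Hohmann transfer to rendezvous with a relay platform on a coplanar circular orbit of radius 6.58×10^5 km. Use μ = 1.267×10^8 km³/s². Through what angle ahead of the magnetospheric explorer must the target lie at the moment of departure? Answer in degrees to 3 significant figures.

The Hohmann ellipse has a_t = (r₁ + r₂)/2 = 3.7385×10^5 km.
Transfer time t = π√(a_t³/μ) = 63798 s.
Target angular speed ω₂ = √(μ/r₂³) = 2.1089×10^-5 rad/s.
Angle swept by the target during transfer: ω₂·t = 1.3454 rad = 77.09°.
Arrival is 180° from departure on the ellipse, so φ = 180° − 77.09° = 103°.

φ = 103°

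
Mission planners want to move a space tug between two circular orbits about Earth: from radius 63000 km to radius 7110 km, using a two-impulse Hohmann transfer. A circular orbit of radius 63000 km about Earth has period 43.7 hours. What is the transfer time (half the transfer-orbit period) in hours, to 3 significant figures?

t = 9.07 hours

From Kepler's third law T² = 4π²r³/μ at r = 63000 km, T = 43.7 hours = 43.7 × 3600 s = 1.5732×10^5 s: μ = 4π²r³/T² = 3.98854×10^5 km³/s².
The Hohmann ellipse has a_t = (r₁ + r₂)/2 = 35055 km.
Transfer time t = π√(a_t³/μ) = π√((35055)³ / 3.98854×10^5) = 32650 s.
Converting: 32650 s ÷ 3600 s/hour = 9.07 hours.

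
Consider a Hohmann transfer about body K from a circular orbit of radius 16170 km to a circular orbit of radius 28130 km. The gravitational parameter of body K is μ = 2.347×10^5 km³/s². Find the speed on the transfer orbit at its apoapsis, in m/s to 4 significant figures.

The Hohmann ellipse has a_t = (r₁ + r₂)/2 = 22150 km.
At apoapsis, r = 28130 km.
From the vis-viva equation, v = √[μ(2/r − 1/a_t)] = 2.468 km/s.

v = 2468 m/s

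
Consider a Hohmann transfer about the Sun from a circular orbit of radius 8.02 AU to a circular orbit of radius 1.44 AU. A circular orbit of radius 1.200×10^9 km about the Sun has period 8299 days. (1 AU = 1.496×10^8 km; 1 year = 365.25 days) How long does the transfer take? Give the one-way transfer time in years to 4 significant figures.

t = 5.144 years

From Kepler's third law T² = 4π²r³/μ at r = 1.200×10^9 km, T = 8299 days = 8299 × 86400 s = 7.170336×10^8 s: μ = 4π²r³/T² = 1.32686×10^11 km³/s².
In km: r₁ = 8.02 × 1.496×10^8 = 1.199792×10^9 km; r₂ = 1.44 × 1.496×10^8 = 2.15424×10^8 km.
The Hohmann ellipse has a_t = (r₁ + r₂)/2 = 7.07608×10^8 km.
Transfer time t = π√(a_t³/μ) = π√((7.07608×10^8)³ / 1.32686×10^11) = 1.6234×10^8 s.
Converting: 1.6234×10^8 s ÷ 3.15576×10^7 s/year (365.25 × 86400) = 5.144 years.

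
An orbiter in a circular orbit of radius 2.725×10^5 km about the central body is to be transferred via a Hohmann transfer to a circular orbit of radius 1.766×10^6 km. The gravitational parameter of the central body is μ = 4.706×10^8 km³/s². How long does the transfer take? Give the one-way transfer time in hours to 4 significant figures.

t = 41.39 hours

Transfer-ellipse semi-major axis a_t = (r₁ + r₂)/2 = (2.725×10^5 + 1.766×10^6)/2 = 1.01925×10^6 km.
Half the transfer-orbit period gives t = π√(a_t³/μ) = 1.490×10^5 s.
Converting: 1.490×10^5 s ÷ 3600 s/hour = 41.39 hours.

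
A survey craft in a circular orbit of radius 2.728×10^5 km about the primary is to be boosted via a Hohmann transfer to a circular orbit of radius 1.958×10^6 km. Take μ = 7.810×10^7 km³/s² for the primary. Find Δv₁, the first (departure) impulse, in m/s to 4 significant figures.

Semi-major axis of the transfer orbit: a_t = (2.728×10^5 + 1.958×10^6)/2 = 1.1154×10^6 km.
Circular speed at r = 2.728×10^5 km: v_c = √(μ/r) = 16.920 km/s.
Transfer-orbit speed at the same r (vis-viva, a = a_t): v_t = √[μ(2/r − 1/a_t)] = 22.418 km/s.
Δv₁ = |v_t − v_c| = |22.418 − 16.920| = 5.498 km/s.

Δv₁ = 5498 m/s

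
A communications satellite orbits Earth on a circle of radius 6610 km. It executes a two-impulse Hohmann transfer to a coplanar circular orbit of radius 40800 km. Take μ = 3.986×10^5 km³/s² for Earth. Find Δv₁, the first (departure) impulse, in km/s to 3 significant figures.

Δv₁ = 2.42 km/s

Transfer-ellipse semi-major axis a_t = (r₁ + r₂)/2 = (6610 + 40800)/2 = 23705 km.
On the circular orbit at r = 6610 km, v_c = √(μ/r) = 7.76547 km/s.
Transfer-orbit speed at the same r (vis-viva, a = a_t): v_t = √[μ(2/r − 1/a_t)] = 10.1877 km/s.
Δv₁ = |v_t − v_c| = |10.1877 − 7.76547| = 2.422 km/s.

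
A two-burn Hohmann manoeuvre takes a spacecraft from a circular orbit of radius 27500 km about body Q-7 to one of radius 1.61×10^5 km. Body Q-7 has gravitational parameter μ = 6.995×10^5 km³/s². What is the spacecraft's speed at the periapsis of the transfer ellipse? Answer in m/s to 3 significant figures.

Transfer-ellipse semi-major axis a_t = (r₁ + r₂)/2 = (27500 + 1.610×10^5)/2 = 94250 km.
At periapsis, r = 27500 km.
Applying v² = μ(2/r − 1/a_t): v = 6.592 km/s.

v = 6590 m/s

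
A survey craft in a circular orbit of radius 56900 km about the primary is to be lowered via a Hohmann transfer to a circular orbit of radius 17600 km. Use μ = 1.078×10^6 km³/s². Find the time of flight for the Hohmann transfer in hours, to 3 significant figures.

t = 6.04 hours

The Hohmann ellipse has a_t = (r₁ + r₂)/2 = 37250 km.
Half the transfer-orbit period gives t = π√(a_t³/μ) = 21750 s.
Converting: 21750 s ÷ 3600 s/hour = 6.04 hours.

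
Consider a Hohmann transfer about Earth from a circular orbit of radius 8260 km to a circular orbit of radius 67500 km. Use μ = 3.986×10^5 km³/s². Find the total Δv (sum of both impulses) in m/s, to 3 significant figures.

The Hohmann ellipse has a_t = (r₁ + r₂)/2 = 37880 km.
At r₁ the circular-orbit speed is v₁ = √(μ/r₁) = 6.9467 km/s.
Transfer-orbit speed at r₁ (vis-viva equation): v_p = √[μ(2/r₁ − 1/a_t)] = 9.2731 km/s.
First burn Δv₁ = |v_p − v₁| = 2.3264 km/s.
At r₂, v₂ = √(μ/r₂) = 2.4301 km/s.
Transfer-orbit speed at r₂: v_a = √[μ(2/r₂ − 1/a_t)] = 1.1348 km/s.
Second burn Δv₂ = |v₂ − v_a| = 1.2953 km/s.
Total Δv = Δv₁ + Δv₂ = 3.622 km/s.

Δv = 3620 m/s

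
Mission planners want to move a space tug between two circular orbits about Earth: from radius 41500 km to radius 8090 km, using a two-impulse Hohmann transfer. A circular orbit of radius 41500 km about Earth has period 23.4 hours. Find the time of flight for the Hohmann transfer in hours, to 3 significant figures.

t = 5.40 hours

From Kepler's third law T² = 4π²r³/μ at r = 41500 km, T = 23.4 hours = 23.4 × 3600 s = 84240 s: μ = 4π²r³/T² = 3.97619×10^5 km³/s².
Transfer-ellipse semi-major axis a_t = (r₁ + r₂)/2 = (41500 + 8090)/2 = 24795 km.
Transfer time t = π√(a_t³/μ) = π√((24795)³ / 3.97619×10^5) = 19450 s.
Converting: 19450 s ÷ 3600 s/hour = 5.40 hours.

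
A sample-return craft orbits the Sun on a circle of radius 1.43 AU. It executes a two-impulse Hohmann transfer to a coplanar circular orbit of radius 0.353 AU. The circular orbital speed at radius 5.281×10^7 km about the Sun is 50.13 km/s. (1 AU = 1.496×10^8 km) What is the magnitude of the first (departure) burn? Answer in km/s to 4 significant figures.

Δv₁ = 9.234 km/s

From the circular-orbit relation v² = μ/r at r = 5.281×10^7 km: μ = v²r = (50.13)² × 5.281×10^7 = 1.32712×10^11 km³/s².
In km: r₁ = 1.43 × 1.496×10^8 = 2.13928×10^8 km; r₂ = 0.353 × 1.496×10^8 = 5.28088×10^7 km.
The Hohmann ellipse has a_t = (r₁ + r₂)/2 = 1.333684×10^8 km.
Circular speed at r = 2.13928×10^8 km: v_c = √(μ/r) = 24.907 km/s.
Transfer-orbit speed at the same r (vis-viva, a = a_t): v_t = √[μ(2/r − 1/a_t)] = 15.673 km/s.
Δv₁ = |v_t − v_c| = |15.673 − 24.907| = 9.234 km/s.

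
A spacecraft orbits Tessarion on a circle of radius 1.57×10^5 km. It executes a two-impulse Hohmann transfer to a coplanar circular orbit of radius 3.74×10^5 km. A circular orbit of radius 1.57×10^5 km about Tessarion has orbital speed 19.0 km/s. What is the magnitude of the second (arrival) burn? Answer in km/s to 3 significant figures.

From the circular-orbit relation v² = μ/r at r = 1.57×10^5 km: μ = v²r = (19.0)² × 1.57×10^5 = 5.66770×10^7 km³/s².
The Hohmann ellipse has a_t = (r₁ + r₂)/2 = 2.655×10^5 km.
Circular speed at r = 3.740×10^5 km: v_c = √(μ/r) = 12.31 km/s.
Transfer-orbit speed at the same r (vis-viva, a = a_t): v_t = √[μ(2/r − 1/a_t)] = 9.466 km/s.
Δv₂ = |v_t − v_c| = |9.466 − 12.31| = 2.844 km/s.

Δv₂ = 2.84 km/s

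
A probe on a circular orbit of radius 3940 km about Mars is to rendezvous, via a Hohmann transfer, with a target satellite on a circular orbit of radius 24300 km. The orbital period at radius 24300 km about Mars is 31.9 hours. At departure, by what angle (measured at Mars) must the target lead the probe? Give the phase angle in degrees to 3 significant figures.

From Kepler's third law T² = 4π²r³/μ at r = 24300 km, T = 31.9 hours = 31.9 × 3600 s = 1.1484×10^5 s: μ = 4π²r³/T² = 42952.9 km³/s².
The Hohmann ellipse has a_t = (r₁ + r₂)/2 = 14120 km.
The half-period of the transfer ellipse is t = π√(a_t³/μ) = 25433 s.
Target angular speed ω₂ = √(μ/r₂³) = 5.4713×10^-5 rad/s.
Angle swept by the target during transfer: ω₂·t = 1.3915 rad = 79.73°.
Arrival is 180° from departure on the ellipse, so φ = 180° − 79.73° = 100°.

φ = 100°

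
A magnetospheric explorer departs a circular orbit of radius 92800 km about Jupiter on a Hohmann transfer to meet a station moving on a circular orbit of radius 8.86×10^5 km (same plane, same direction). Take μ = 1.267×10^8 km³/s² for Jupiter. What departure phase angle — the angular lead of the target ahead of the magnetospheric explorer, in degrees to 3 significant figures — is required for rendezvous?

φ = 106°

The Hohmann ellipse has a_t = (r₁ + r₂)/2 = 4.894×10^5 km.
The half-period of the transfer ellipse is t = π√(a_t³/μ) = 95556 s.
Target angular speed ω₂ = √(μ/r₂³) = 1.3497×10^-5 rad/s.
Angle swept by the target during transfer: ω₂·t = 1.28972 rad = 73.90°.
Arrival is 180° from departure on the ellipse, so φ = 180° − 73.90° = 106°.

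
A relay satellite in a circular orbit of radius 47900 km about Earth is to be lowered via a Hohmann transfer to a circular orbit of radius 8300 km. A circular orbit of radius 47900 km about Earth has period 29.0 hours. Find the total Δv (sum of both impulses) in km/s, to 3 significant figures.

From Kepler's third law T² = 4π²r³/μ at r = 47900 km, T = 29.0 hours = 29.0 × 3600 s = 1.044×10^5 s: μ = 4π²r³/T² = 3.98075×10^5 km³/s².
Semi-major axis of the transfer orbit: a_t = (47900 + 8300)/2 = 28100 km.
At r₁ the circular-orbit speed is v₁ = √(μ/r₁) = 2.88280 km/s.
Transfer-orbit speed at r₁ (vis-viva): v_a = √[μ(2/r₁ − 1/a_t)] = 1.56675 km/s.
First burn Δv₁ = |v_a − v₁| = 1.31605 km/s.
At r₂, v₂ = √(μ/r₂) = 6.92538 km/s.
Transfer-orbit speed at r₂: v_p = √[μ(2/r₂ − 1/a_t)] = 9.04187 km/s.
Second burn Δv₂ = |v₂ − v_p| = 2.11649 km/s.
Total Δv = Δv₁ + Δv₂ = 3.433 km/s.

Δv = 3.43 km/s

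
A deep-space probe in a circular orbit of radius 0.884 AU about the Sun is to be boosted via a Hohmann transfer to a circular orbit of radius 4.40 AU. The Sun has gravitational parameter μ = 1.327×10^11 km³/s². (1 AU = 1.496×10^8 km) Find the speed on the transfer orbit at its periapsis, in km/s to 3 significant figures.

v = 40.9 km/s

In km: r₁ = 0.884 × 1.496×10^8 = 1.322464×10^8 km; r₂ = 4.40 × 1.496×10^8 = 6.5824×10^8 km.
Transfer-ellipse semi-major axis a_t = (r₁ + r₂)/2 = (1.322464×10^8 + 6.5824×10^8)/2 = 3.952432×10^8 km.
The periapsis of the transfer ellipse is at r = 1.322464×10^8 km.
From the vis-viva equation, v = √[μ(2/r − 1/a_t)] = 40.88 km/s.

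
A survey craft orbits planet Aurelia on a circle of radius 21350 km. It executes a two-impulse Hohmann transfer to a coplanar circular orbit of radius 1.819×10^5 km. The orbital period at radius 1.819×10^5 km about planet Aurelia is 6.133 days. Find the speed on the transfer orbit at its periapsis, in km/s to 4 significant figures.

From Kepler's third law T² = 4π²r³/μ at r = 1.819×10^5 km, T = 6.133 days = 6.133 × 86400 s = 5.298912×10^5 s: μ = 4π²r³/T² = 8.46222×10^5 km³/s².
Semi-major axis of the transfer orbit: a_t = (21350 + 1.819×10^5)/2 = 1.01625×10^5 km.
At periapsis, r = 21350 km.
Vis-viva: v = √[μ(2/r − 1/a_t)] = √[8.46222×10^5 × (2/21350 − 1/1.01625×10^5)] = 8.423 km/s.

v = 8.423 km/s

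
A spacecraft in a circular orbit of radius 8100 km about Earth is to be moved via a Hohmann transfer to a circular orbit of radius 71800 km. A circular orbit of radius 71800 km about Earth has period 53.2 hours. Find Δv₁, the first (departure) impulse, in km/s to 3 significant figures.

From Kepler's third law T² = 4π²r³/μ at r = 71800 km, T = 53.2 hours = 53.2 × 3600 s = 1.9152×10^5 s: μ = 4π²r³/T² = 3.98387×10^5 km³/s².
Semi-major axis of the transfer orbit: a_t = (8100 + 71800)/2 = 39950 km.
On the circular orbit at r = 8100 km, v_c = √(μ/r) = 7.013 km/s.
Vis-viva on the transfer ellipse at r = 8100 km gives v_t = √[μ(2/r − 1/a_t)] = 9.402 km/s.
Δv₁ = |v_t − v_c| = |9.402 − 7.013| = 2.389 km/s.

Δv₁ = 2.39 km/s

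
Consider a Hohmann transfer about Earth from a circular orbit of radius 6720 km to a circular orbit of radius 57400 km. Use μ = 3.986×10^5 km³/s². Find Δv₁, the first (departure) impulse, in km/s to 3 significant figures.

The Hohmann ellipse has a_t = (r₁ + r₂)/2 = 32060 km.
On the circular orbit at r = 6720 km, v_c = √(μ/r) = 7.70165 km/s.
Transfer-orbit speed at the same r (vis-viva, a = a_t): v_t = √[μ(2/r − 1/a_t)] = 10.3052 km/s.
Δv₁ = |v_t − v_c| = |10.3052 − 7.70165| = 2.604 km/s.

Δv₁ = 2.60 km/s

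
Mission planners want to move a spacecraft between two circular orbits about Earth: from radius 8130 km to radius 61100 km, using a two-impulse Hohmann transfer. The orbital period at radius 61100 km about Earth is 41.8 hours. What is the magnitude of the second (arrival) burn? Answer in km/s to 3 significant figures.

Δv₂ = 1.31 km/s

From Kepler's third law T² = 4π²r³/μ at r = 61100 km, T = 41.8 hours = 41.8 × 3600 s = 1.5048×10^5 s: μ = 4π²r³/T² = 3.97673×10^5 km³/s².
The Hohmann ellipse has a_t = (r₁ + r₂)/2 = 34615 km.
On the circular orbit at r = 61100 km, v_c = √(μ/r) = 2.551 km/s.
Vis-viva on the transfer ellipse at r = 61100 km gives v_t = √[μ(2/r − 1/a_t)] = 1.236 km/s.
Δv₂ = |v_t − v_c| = |1.236 − 2.551| = 1.315 km/s.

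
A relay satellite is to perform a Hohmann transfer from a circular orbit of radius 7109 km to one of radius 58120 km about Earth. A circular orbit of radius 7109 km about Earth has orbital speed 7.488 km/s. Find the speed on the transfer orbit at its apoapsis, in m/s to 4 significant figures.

v = 1223 m/s

From the circular-orbit relation v² = μ/r at r = 7109 km: μ = v²r = (7.488)² × 7109 = 3.98603×10^5 km³/s².
Transfer-ellipse semi-major axis a_t = (r₁ + r₂)/2 = (7109 + 58120)/2 = 32614.5 km.
The apoapsis of the transfer ellipse is at r = 58120 km.
From the vis-viva equation, v = √[μ(2/r − 1/a_t)] = 1.223 km/s.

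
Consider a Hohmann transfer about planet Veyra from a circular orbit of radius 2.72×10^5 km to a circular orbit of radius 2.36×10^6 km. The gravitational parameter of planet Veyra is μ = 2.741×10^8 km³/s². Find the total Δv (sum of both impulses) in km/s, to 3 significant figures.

Δv = 16.6 km/s

Semi-major axis of the transfer orbit: a_t = (2.720×10^5 + 2.360×10^6)/2 = 1.316×10^6 km.
Circular speed at r₁: v₁ = √(μ/r₁) = √(2.741×10^8/2.720×10^5) = 31.745 km/s.
Transfer-orbit speed at r₁ (v² = μ(2/r − 1/a)): v_p = √[μ(2/r₁ − 1/a_t)] = 42.511 km/s.
First burn Δv₁ = |v_p − v₁| = 10.766 km/s.
Circular speed at r₂: v₂ = √(μ/r₂) = 10.777 km/s.
Transfer-orbit speed at r₂: v_a = √[μ(2/r₂ − 1/a_t)] = 4.8995 km/s.
Second burn Δv₂ = |v₂ − v_a| = 5.8775 km/s.
Total Δv = Δv₁ + Δv₂ = 16.64 km/s.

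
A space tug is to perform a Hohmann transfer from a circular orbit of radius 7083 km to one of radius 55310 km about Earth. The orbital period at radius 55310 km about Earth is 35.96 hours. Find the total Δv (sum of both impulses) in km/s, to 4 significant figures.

Δv = 3.892 km/s

From Kepler's third law T² = 4π²r³/μ at r = 55310 km, T = 35.96 hours = 35.96 × 3600 s = 1.29456×10^5 s: μ = 4π²r³/T² = 3.98590×10^5 km³/s².
Transfer-ellipse semi-major axis a_t = (r₁ + r₂)/2 = (7083 + 55310)/2 = 31196.5 km.
At r₁ the circular-orbit speed is v₁ = √(μ/r₁) = 7.502 km/s.
Transfer-orbit speed at r₁ (vis-viva): v_p = √[μ(2/r₁ − 1/a_t)] = 9.989 km/s.
First burn Δv₁ = |v_p − v₁| = 2.487 km/s.
Circular speed at r₂: v₂ = √(μ/r₂) = 2.684 km/s.
Transfer-orbit speed at r₂: v_a = √[μ(2/r₂ − 1/a_t)] = 1.279 km/s.
Second burn Δv₂ = |v₂ − v_a| = 1.405 km/s.
Total Δv = Δv₁ + Δv₂ = 3.892 km/s.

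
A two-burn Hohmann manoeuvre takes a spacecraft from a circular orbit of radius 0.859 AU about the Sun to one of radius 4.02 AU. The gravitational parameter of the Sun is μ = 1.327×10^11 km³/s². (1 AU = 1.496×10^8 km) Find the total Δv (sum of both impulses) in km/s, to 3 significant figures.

Δv = 15.2 km/s

In km: r₁ = 0.859 × 1.496×10^8 = 1.285064×10^8 km; r₂ = 4.02 × 1.496×10^8 = 6.01392×10^8 km.
The Hohmann ellipse has a_t = (r₁ + r₂)/2 = 3.649492×10^8 km.
At r₁ the circular-orbit speed is v₁ = √(μ/r₁) = 32.13461 km/s.
On the transfer ellipse at r₁, v² = μ(2/r − 1/a) gives v_p = √[μ(2/r₁ − 1/a_t)] = 41.25112 km/s.
First burn Δv₁ = |v_p − v₁| = 9.117 km/s.
At r₂, v₂ = √(μ/r₂) = 14.8545 km/s.
Transfer-orbit speed at r₂: v_a = √[μ(2/r₂ − 1/a_t)] = 8.81460 km/s.
Second burn Δv₂ = |v₂ − v_a| = 6.040 km/s.
Total Δv = Δv₁ + Δv₂ = 15.16 km/s.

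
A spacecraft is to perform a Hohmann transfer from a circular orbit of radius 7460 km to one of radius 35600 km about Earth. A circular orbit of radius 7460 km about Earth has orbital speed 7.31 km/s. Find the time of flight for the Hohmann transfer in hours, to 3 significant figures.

t = 4.37 hours

From the circular-orbit relation v² = μ/r at r = 7460 km: μ = v²r = (7.31)² × 7460 = 3.98633×10^5 km³/s².
Transfer-ellipse semi-major axis a_t = (r₁ + r₂)/2 = (7460 + 35600)/2 = 21530 km.
Transfer time t = π√(a_t³/μ) = π√((21530)³ / 3.98633×10^5) = 15720 s.
Converting: 15720 s ÷ 3600 s/hour = 4.37 hours.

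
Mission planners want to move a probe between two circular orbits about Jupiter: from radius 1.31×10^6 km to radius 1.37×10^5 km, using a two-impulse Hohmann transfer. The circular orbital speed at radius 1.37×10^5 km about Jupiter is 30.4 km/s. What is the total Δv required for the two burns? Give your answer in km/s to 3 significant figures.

Δv = 16.1 km/s

From the circular-orbit relation v² = μ/r at r = 1.37×10^5 km: μ = v²r = (30.4)² × 1.37×10^5 = 1.26610×10^8 km³/s².
Transfer-ellipse semi-major axis a_t = (r₁ + r₂)/2 = (1.310×10^6 + 1.370×10^5)/2 = 7.235×10^5 km.
Circular speed at r₁: v₁ = √(μ/r₁) = √(1.26610×10^8/1.310×10^6) = 9.831 km/s.
Transfer-orbit speed at r₁ (vis-viva): v_a = √[μ(2/r₁ − 1/a_t)] = 4.278 km/s.
First burn Δv₁ = |v_a − v₁| = 5.553 km/s.
Circular speed at r₂: v₂ = √(μ/r₂) = 30.40 km/s.
Transfer-orbit speed at r₂: v_p = √[μ(2/r₂ − 1/a_t)] = 40.91 km/s.
Second burn Δv₂ = |v₂ − v_p| = 10.51 km/s.
Δv = Δv₁ + Δv₂ = 5.553 + 10.51 = 16.06 km/s.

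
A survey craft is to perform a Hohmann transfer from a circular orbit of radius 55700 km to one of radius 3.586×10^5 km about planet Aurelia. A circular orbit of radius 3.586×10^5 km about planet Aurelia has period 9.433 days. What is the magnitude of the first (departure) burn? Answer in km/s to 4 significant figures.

From Kepler's third law T² = 4π²r³/μ at r = 3.586×10^5 km, T = 9.433 days = 9.433 × 86400 s = 8.150112×10^5 s: μ = 4π²r³/T² = 2.74071×10^6 km³/s².
Transfer-ellipse semi-major axis a_t = (r₁ + r₂)/2 = (55700 + 3.586×10^5)/2 = 2.0715×10^5 km.
On the circular orbit at r = 55700 km, v_c = √(μ/r) = 7.0146 km/s.
Transfer-orbit speed at the same r (vis-viva, a = a_t): v_t = √[μ(2/r − 1/a_t)] = 9.2293 km/s.
Δv₁ = |v_t − v_c| = |9.2293 − 7.0146| = 2.215 km/s.

Δv₁ = 2.215 km/s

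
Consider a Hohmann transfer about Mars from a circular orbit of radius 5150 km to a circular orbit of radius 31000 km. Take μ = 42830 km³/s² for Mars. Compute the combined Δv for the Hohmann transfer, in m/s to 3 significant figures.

Δv = 1440 m/s

The Hohmann ellipse has a_t = (r₁ + r₂)/2 = 18075 km.
Circular speed at r₁: v₁ = √(μ/r₁) = √(42830/5150) = 2.8838 km/s.
Transfer-orbit speed at r₁ (vis-viva): v_p = √[μ(2/r₁ − 1/a_t)] = 3.7767 km/s.
First burn Δv₁ = |v_p − v₁| = 0.8929 km/s.
At r₂, v₂ = √(μ/r₂) = 1.1754 km/s.
Transfer-orbit speed at r₂: v_a = √[μ(2/r₂ − 1/a_t)] = 0.62742 km/s.
Second burn Δv₂ = |v₂ − v_a| = 0.5480 km/s.
Δv = Δv₁ + Δv₂ = 0.8929 + 0.5480 = 1.441 km/s.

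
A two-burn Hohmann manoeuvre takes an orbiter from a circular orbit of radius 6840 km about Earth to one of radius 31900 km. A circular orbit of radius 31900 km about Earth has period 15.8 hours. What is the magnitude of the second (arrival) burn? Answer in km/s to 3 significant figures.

From Kepler's third law T² = 4π²r³/μ at r = 31900 km, T = 15.8 hours = 15.8 × 3600 s = 56880 s: μ = 4π²r³/T² = 3.96107×10^5 km³/s².
The Hohmann ellipse has a_t = (r₁ + r₂)/2 = 19370 km.
Circular speed at r = 31900 km: v_c = √(μ/r) = 3.524 km/s.
Transfer-orbit speed at the same r (vis-viva, a = a_t): v_t = √[μ(2/r − 1/a_t)] = 2.094 km/s.
Δv₂ = |v_t − v_c| = |2.094 − 3.524| = 1.430 km/s.

Δv₂ = 1.43 km/s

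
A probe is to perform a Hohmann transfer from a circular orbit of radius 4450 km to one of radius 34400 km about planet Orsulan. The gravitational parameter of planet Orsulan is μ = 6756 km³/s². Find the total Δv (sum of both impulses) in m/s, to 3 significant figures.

Transfer-ellipse semi-major axis a_t = (r₁ + r₂)/2 = (4450 + 34400)/2 = 19425 km.
Circular speed at r₁: v₁ = √(μ/r₁) = √(6756/4450) = 1.2322 km/s.
On the transfer ellipse at r₁, vis-viva equation gives v_p = √[μ(2/r₁ − 1/a_t)] = 1.6397 km/s.
First burn Δv₁ = |v_p − v₁| = 0.4075 km/s.
Circular speed at r₂: v₂ = √(μ/r₂) = 0.4432 km/s.
Transfer-orbit speed at r₂: v_a = √[μ(2/r₂ − 1/a_t)] = 0.2121 km/s.
Second burn Δv₂ = |v₂ − v_a| = 0.2311 km/s.
Total Δv = Δv₁ + Δv₂ = 0.6386 km/s.

Δv = 639 m/s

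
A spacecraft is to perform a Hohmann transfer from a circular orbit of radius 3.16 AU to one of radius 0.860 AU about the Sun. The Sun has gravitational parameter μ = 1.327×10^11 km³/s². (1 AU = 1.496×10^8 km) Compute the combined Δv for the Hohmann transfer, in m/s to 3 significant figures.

In km: r₁ = 3.16 × 1.496×10^8 = 4.72736×10^8 km; r₂ = 0.860 × 1.496×10^8 = 1.28656×10^8 km.
Semi-major axis of the transfer orbit: a_t = (4.72736×10^8 + 1.28656×10^8)/2 = 3.00696×10^8 km.
At r₁ the circular-orbit speed is v₁ = √(μ/r₁) = 16.754 km/s.
Transfer-orbit speed at r₁ (v² = μ(2/r − 1/a)): v_a = √[μ(2/r₁ − 1/a_t)] = 10.959 km/s.
First burn Δv₁ = |v_a − v₁| = 5.795 km/s.
Circular speed at r₂: v₂ = √(μ/r₂) = 32.116 km/s.
Transfer-orbit speed at r₂: v_p = √[μ(2/r₂ − 1/a_t)] = 40.269 km/s.
Second burn Δv₂ = |v₂ − v_p| = 8.153 km/s.
Δv = Δv₁ + Δv₂ = 5.795 + 8.153 = 13.95 km/s.

Δv = 13900 m/s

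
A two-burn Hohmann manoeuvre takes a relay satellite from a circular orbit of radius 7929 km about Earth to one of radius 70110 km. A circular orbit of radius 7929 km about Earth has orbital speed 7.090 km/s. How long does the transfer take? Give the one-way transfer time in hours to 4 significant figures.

From the circular-orbit relation v² = μ/r at r = 7929 km: μ = v²r = (7.090)² × 7929 = 3.98576×10^5 km³/s².
Transfer-ellipse semi-major axis a_t = (r₁ + r₂)/2 = (7929 + 70110)/2 = 39019.5 km.
Transfer time t = π√(a_t³/μ) = π√((39019.5)³ / 3.98576×10^5) = 38350 s.
Converting: 38350 s ÷ 3600 s/hour = 10.65 hours.

t = 10.65 hours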